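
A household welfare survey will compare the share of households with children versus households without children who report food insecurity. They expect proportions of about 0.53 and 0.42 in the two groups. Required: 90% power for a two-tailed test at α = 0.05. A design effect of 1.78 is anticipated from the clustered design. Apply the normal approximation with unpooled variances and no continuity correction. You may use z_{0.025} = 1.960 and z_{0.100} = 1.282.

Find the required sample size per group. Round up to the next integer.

n = (z_{α/2} + z_β)² · [p₁(1−p₁) + p₂(1−p₂)] / (p₁ − p₂)²
  = (1.960 + 1.282)² · (0.53·0.47 + 0.42·0.58) / (0.11)²
  = (3.242)² · (0.2491 + 0.2436) / 0.0121
  = 10.5106 · 0.4927 / 0.0121
  = 427.98
Design effect: 1.78 × 427.98 = 761.80.
Round up → n = 762 per group.

n = 762 per group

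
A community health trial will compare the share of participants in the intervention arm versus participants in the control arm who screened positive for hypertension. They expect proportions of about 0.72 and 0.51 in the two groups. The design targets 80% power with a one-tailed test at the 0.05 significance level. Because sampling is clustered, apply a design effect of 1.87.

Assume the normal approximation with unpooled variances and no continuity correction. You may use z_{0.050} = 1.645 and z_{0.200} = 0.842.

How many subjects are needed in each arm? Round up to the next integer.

n = 119 per group

n = (z_α + z_β)² · [p₁(1−p₁) + p₂(1−p₂)] / (p₁ − p₂)²
  = (1.645 + 0.842)² · (0.72·0.28 + 0.51·0.49) / (0.21)²
  = (2.487)² · (0.2016 + 0.2499) / 0.0441
  = 6.1852 · 0.4515 / 0.0441
  = 63.32
Design effect: 1.87 × 63.32 = 118.42.
Round up → n = 119 per group.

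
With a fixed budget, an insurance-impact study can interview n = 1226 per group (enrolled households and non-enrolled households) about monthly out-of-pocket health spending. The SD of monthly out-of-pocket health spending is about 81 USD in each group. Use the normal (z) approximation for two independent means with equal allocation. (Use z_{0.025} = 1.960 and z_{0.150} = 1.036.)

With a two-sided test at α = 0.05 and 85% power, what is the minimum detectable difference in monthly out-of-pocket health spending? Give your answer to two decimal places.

Minimum detectable difference ≈ 9.80 USD

δ = (z_{α/2} + z_β) · √((σ₁²+σ₂²)/n)
  = (1.960 + 1.036) · √(13122/1226)
  = 2.996 · √10.7031
  = 2.996 · 3.2716
  = 9.8016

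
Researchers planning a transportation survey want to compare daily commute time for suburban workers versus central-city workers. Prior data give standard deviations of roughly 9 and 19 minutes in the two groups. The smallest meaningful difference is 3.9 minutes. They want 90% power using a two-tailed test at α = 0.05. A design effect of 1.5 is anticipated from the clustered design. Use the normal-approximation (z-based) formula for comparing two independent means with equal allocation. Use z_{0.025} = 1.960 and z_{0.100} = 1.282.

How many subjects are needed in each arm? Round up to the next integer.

n = (z_{α/2} + z_β)² · (σ₁² + σ₂²) / δ²
  = (1.960 + 1.282)² · (9² + 19² = 442) / 3.9²
  = 10.5106 · 442 / 15.21
  = 305.44
Design effect: 1.5 × 305.44 = 458.15.
Round up → n = 459 per group.

n = 459 per group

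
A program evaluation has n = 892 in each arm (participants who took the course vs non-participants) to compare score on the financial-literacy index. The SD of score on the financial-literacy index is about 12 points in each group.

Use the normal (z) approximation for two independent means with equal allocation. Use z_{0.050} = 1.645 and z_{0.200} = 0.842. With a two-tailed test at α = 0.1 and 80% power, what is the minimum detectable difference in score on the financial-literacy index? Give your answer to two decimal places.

δ = (z_{α/2} + z_β) · √((σ₁²+σ₂²)/n)
  = (1.645 + 0.842) · √(288/892)
  = 2.487 · √0.32287
  = 2.487 · 0.5682
  = 1.4132

Minimum detectable difference ≈ 1.41 points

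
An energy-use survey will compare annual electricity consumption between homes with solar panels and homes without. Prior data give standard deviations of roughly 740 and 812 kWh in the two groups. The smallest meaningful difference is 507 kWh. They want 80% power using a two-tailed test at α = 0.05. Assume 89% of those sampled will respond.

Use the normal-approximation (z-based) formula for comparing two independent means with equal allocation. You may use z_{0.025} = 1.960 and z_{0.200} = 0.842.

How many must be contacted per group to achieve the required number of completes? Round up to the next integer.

n = (z_{α/2} + z_β)² · (σ₁² + σ₂²) / δ²
  = (1.960 + 0.842)² · (740² + 812² = 1206944) / 507²
  = 7.8512 · 1206944 / 257049
  = 36.86
Adjust for 89% response: 36.86 / 0.89 = 41.42.
Round up → n = 42 per group.

n = 42 per group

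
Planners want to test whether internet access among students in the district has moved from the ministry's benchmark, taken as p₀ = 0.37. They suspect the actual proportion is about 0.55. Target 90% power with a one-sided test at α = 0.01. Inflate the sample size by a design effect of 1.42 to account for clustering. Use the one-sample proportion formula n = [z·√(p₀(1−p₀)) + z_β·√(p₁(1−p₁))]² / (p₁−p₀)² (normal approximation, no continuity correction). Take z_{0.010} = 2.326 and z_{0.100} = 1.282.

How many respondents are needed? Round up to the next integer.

n = 136

n = [z_α·√(p₀q₀) + z_β·√(p₁q₁)]² / (p₁ − p₀)²
  = [2.326·√(0.37·0.63) + 1.282·√(0.55·0.45)]² / (0.18)²
  = [2.326·0.4828 + 1.282·0.4975]² / 0.0324
  = [1.7608]² / 0.0324
  = 95.69
Design effect: 1.42 × 95.69 = 135.88.
Round up → n = 136.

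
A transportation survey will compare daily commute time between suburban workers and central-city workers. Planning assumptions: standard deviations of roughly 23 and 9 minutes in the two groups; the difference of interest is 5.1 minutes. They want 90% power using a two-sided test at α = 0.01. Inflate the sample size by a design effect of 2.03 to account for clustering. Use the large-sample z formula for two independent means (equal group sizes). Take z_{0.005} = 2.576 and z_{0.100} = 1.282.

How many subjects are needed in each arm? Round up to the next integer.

n = (z_{α/2} + z_β)² · (σ₁² + σ₂²) / δ²
  = (2.576 + 1.282)² · (23² + 9² = 610) / 5.1²
  = 14.8842 · 610 / 26.01
  = 349.07
Design effect: 2.03 × 349.07 = 708.61.
Round up → n = 709 per group.

n = 709 per group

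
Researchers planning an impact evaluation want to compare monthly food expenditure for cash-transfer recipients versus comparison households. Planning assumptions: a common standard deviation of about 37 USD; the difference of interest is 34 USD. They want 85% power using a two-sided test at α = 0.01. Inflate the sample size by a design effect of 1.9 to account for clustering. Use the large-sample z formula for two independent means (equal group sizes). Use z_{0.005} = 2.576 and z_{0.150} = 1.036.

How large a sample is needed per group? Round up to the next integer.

n = (z_{α/2} + z_β)² · (σ₁² + σ₂²) / δ²
  = (2.576 + 1.036)² · (2·37² = 2738) / 34²
  = 13.0465 · 2738 / 1156
  = 30.90
Design effect: 1.9 × 30.90 = 58.71.
Round up → n = 59 per group.

n = 59 per group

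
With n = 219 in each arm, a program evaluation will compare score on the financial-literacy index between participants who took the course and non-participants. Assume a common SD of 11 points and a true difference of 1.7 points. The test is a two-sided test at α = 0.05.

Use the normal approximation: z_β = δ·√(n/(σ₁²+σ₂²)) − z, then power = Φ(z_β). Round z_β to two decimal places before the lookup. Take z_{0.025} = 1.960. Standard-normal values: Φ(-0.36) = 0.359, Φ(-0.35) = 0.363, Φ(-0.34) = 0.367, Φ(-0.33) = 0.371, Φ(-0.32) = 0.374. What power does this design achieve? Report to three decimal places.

Power ≈ 0.367

z_β = δ·√(n/(σ₁²+σ₂²)) − z_{α/2}
    = 1.7 · √(219/242) − 1.960
    = 1.7 · 0.95129 − 1.960
    = 1.6172 − 1.960 = -0.3428 → -0.34
Power = Φ(-0.34) = 0.367.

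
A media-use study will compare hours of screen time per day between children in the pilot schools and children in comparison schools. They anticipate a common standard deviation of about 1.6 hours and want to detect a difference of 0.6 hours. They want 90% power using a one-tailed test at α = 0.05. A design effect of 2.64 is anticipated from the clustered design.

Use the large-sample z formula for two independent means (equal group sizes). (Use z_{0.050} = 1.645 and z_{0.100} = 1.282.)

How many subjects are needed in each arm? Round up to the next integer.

n = 322 per group

n = (z_α + z_β)² · (σ₁² + σ₂²) / δ²
  = (1.645 + 1.282)² · (2·1.6² = 5.12) / 0.6²
  = 8.5673 · 5.12 / 0.36
  = 121.85
Design effect: 2.64 × 121.85 = 321.67.
Round up → n = 322 per group.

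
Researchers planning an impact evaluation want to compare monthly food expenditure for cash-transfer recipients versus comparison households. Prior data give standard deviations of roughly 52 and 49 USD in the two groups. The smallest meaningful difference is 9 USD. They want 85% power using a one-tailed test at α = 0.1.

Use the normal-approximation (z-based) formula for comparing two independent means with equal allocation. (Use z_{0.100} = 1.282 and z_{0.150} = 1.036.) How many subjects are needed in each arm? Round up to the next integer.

n = 339 per group

n = (z_α + z_β)² · (σ₁² + σ₂²) / δ²
  = (1.282 + 1.036)² · (52² + 49² = 5105) / 9²
  = 5.3731 · 5105 / 81
  = 338.64
Round up → n = 339 per group.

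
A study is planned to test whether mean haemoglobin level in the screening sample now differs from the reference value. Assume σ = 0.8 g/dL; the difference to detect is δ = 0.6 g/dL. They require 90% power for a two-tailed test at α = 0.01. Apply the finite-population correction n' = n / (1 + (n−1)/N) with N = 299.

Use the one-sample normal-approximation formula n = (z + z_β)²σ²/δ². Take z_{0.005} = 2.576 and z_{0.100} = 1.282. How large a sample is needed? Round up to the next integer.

n = 25

n = (z_{α/2} + z_β)² · σ² / δ²
  = (2.576 + 1.282)² · 0.8² / 0.6²
  = 14.8842 · 0.64 / 0.36
  = 26.46
Finite-population correction (N = 299): 26.46 / (1 + (26.46 − 1)/299) = 24.38.
Round up → n = 25.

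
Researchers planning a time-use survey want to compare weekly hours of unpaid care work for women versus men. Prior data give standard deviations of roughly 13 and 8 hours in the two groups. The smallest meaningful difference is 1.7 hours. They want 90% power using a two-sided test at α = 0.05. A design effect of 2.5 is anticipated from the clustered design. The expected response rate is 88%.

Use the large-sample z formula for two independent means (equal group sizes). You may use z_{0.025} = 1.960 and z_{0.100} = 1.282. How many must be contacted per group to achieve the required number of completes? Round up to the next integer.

n = (z_{α/2} + z_β)² · (σ₁² + σ₂²) / δ²
  = (1.960 + 1.282)² · (13² + 8² = 233) / 1.7²
  = 10.5106 · 233 / 2.89
  = 847.39
Design effect: 2.5 × 847.39 = 2118.48.
Adjust for 88% response: 2118.48 / 0.88 = 2407.36.
Round up → n = 2408 per group.

n = 2408 per group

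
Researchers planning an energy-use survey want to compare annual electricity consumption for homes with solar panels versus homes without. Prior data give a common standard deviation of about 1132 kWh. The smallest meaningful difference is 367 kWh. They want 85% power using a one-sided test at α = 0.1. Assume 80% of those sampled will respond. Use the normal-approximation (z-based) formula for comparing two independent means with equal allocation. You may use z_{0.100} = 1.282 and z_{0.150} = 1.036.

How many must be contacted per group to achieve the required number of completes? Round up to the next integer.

n = (z_α + z_β)² · (σ₁² + σ₂²) / δ²
  = (1.282 + 1.036)² · (2·1132² = 2562848) / 367²
  = 5.3731 · 2562848 / 134689
  = 102.24
Adjust for 80% response: 102.24 / 0.80 = 127.80.
Round up → n = 128 per group.

n = 128 per group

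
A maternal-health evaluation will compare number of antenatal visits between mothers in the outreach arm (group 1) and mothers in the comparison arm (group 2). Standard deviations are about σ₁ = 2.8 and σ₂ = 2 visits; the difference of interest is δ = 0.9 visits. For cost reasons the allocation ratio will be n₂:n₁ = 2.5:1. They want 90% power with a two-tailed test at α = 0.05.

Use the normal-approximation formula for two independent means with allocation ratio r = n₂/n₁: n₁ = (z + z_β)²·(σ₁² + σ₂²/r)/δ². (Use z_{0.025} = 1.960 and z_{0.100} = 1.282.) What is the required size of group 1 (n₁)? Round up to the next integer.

n₁ = (z_{α/2} + z_β)² · (σ₁² + σ₂²/r) / δ²
   = (1.960 + 1.282)² · (2.8² + 2²/2.5) / 0.9²
   = 10.5106 · (7.84 + 1.6) / 0.81
   = 10.5106 · 9.44 / 0.81
   = 122.49
Round up → n₁ = 123; n₂ = r·n₁ = 2.5 × 123 = 308.

n₁ = 123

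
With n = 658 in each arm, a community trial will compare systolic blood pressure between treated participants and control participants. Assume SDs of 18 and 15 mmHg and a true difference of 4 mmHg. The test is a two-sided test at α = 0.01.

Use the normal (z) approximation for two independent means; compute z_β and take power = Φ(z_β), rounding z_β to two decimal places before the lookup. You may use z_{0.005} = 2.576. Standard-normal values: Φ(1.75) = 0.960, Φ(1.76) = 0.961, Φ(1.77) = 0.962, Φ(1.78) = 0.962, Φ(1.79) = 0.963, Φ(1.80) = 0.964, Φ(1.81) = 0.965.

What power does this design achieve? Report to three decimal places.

Power ≈ 0.964

z_β = δ·√(n/(σ₁²+σ₂²)) − z_{α/2}
    = 4 · √(658/549) − 2.576
    = 4 · 1.09478 − 2.576
    = 4.3791 − 2.576 = 1.8031 → 1.80
Power = Φ(1.80) = 0.964.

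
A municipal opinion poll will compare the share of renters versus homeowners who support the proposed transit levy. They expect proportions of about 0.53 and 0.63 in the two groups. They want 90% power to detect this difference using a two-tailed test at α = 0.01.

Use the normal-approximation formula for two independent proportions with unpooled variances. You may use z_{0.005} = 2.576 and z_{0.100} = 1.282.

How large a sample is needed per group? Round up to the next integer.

n = (z_{α/2} + z_β)² · [p₁(1−p₁) + p₂(1−p₂)] / (p₁ − p₂)²
  = (2.576 + 1.282)² · (0.53·0.47 + 0.63·0.37) / (-0.10)²
  = (3.858)² · (0.2491 + 0.2331) / 0.0100
  = 14.8842 · 0.4822 / 0.0100
  = 717.71
Round up → n = 718 per group.

n = 718 per group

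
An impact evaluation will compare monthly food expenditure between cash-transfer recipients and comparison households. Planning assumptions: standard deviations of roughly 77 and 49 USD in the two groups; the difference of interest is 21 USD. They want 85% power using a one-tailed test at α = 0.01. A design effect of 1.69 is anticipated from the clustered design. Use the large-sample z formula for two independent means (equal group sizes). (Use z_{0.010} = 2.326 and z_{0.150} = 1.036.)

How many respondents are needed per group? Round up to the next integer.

n = (z_α + z_β)² · (σ₁² + σ₂²) / δ²
  = (2.326 + 1.036)² · (77² + 49² = 8330) / 21²
  = 11.3030 · 8330 / 441
  = 213.50
Design effect: 1.69 × 213.50 = 360.82.
Round up → n = 361 per group.

n = 361 per group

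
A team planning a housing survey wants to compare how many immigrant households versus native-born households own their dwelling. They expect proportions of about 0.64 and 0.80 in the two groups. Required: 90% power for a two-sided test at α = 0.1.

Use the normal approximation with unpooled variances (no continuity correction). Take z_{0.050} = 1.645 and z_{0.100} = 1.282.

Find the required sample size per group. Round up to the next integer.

n = (z_{α/2} + z_β)² · [p₁(1−p₁) + p₂(1−p₂)] / (p₁ − p₂)²
  = (1.645 + 1.282)² · (0.64·0.36 + 0.80·0.20) / (-0.16)²
  = (2.927)² · (0.2304 + 0.1600) / 0.0256
  = 8.5673 · 0.3904 / 0.0256
  = 130.65
Round up → n = 131 per group.

n = 131 per group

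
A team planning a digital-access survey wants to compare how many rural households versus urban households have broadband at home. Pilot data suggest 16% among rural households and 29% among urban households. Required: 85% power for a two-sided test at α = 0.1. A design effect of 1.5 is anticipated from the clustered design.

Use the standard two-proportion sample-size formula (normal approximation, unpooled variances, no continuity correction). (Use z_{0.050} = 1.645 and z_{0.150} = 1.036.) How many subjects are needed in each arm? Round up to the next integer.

n = (z_{α/2} + z_β)² · [p₁(1−p₁) + p₂(1−p₂)] / (p₁ − p₂)²
  = (1.645 + 1.036)² · (0.16·0.84 + 0.29·0.71) / (-0.13)²
  = (2.681)² · (0.1344 + 0.2059) / 0.0169
  = 7.1878 · 0.3403 / 0.0169
  = 144.73
Design effect: 1.5 × 144.73 = 217.10.
Round up → n = 218 per group.

n = 218 per group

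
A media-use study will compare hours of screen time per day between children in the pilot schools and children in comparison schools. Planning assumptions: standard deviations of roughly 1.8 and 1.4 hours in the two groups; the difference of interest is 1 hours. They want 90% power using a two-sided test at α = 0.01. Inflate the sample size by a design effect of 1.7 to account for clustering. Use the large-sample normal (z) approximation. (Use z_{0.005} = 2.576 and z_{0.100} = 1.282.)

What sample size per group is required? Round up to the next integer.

n = 132 per group

n = (z_{α/2} + z_β)² · (σ₁² + σ₂²) / δ²
  = (2.576 + 1.282)² · (1.8² + 1.4² = 5.2) / 1²
  = 14.8842 · 5.2 / 1
  = 77.40
Design effect: 1.7 × 77.40 = 131.58.
Round up → n = 132 per group.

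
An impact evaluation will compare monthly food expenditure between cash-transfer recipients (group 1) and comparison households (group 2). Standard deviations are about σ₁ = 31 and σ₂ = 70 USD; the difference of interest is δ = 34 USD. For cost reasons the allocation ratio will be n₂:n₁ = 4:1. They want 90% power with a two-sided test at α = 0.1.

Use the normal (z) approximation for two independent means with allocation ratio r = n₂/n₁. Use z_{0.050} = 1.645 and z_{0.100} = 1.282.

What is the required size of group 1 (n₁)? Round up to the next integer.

n₁ = (z_{α/2} + z_β)² · (σ₁² + σ₂²/r) / δ²
   = (1.645 + 1.282)² · (31² + 70²/4) / 34²
   = 8.5673 · (961 + 1225) / 1156
   = 8.5673 · 2186 / 1156
   = 16.20
Round up → n₁ = 17; n₂ = r·n₁ = 4 × 17 = 68.

n₁ = 17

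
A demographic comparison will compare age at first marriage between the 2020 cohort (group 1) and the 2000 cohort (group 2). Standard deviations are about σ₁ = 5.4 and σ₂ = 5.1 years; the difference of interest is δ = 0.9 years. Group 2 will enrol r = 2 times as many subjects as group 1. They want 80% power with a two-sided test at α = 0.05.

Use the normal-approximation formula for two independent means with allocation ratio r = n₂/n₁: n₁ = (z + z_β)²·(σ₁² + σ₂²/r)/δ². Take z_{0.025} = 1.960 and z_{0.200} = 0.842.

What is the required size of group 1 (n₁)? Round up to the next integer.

n₁ = (z_{α/2} + z_β)² · (σ₁² + σ₂²/r) / δ²
   = (1.960 + 0.842)² · (5.4² + 5.1²/2) / 0.9²
   = 7.8512 · (29.16 + 13.005) / 0.81
   = 7.8512 · 42.165 / 0.81
   = 408.70
Round up → n₁ = 409; n₂ = r·n₁ = 2 × 409 = 818.

n₁ = 409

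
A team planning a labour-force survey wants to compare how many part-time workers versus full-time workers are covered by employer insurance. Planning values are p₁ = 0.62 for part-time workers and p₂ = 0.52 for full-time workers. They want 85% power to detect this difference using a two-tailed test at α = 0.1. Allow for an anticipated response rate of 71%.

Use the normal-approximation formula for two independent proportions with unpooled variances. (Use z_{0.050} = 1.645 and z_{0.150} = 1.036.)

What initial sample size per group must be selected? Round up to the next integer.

n = (z_{α/2} + z_β)² · [p₁(1−p₁) + p₂(1−p₂)] / (p₁ − p₂)²
  = (1.645 + 1.036)² · (0.62·0.38 + 0.52·0.48) / (0.10)²
  = (2.681)² · (0.2356 + 0.2496) / 0.0100
  = 7.1878 · 0.4852 / 0.0100
  = 348.75
Adjust for 71% response: 348.75 / 0.71 = 491.20.
Round up → n = 492 per group.

n = 492 per group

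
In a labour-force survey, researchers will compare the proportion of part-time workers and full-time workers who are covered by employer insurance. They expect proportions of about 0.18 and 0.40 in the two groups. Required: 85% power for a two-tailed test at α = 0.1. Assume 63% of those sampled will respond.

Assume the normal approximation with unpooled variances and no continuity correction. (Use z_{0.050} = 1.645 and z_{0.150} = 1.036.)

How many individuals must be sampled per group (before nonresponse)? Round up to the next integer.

n = 92 per group

n = (z_{α/2} + z_β)² · [p₁(1−p₁) + p₂(1−p₂)] / (p₁ − p₂)²
  = (1.645 + 1.036)² · (0.18·0.82 + 0.40·0.60) / (-0.22)²
  = (2.681)² · (0.1476 + 0.2400) / 0.0484
  = 7.1878 · 0.3876 / 0.0484
  = 57.56
Adjust for 63% response: 57.56 / 0.63 = 91.37.
Round up → n = 92 per group.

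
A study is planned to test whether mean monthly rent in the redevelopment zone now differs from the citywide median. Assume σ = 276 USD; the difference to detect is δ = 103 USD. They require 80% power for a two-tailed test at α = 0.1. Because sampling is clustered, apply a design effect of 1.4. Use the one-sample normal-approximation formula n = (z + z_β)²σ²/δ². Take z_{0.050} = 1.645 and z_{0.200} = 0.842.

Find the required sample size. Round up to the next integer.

n = 63

n = (z_{α/2} + z_β)² · σ² / δ²
  = (1.645 + 0.842)² · 276² / 103²
  = 6.1852 · 76176 / 10609
  = 44.41
Design effect: 1.4 × 44.41 = 62.18.
Round up → n = 63.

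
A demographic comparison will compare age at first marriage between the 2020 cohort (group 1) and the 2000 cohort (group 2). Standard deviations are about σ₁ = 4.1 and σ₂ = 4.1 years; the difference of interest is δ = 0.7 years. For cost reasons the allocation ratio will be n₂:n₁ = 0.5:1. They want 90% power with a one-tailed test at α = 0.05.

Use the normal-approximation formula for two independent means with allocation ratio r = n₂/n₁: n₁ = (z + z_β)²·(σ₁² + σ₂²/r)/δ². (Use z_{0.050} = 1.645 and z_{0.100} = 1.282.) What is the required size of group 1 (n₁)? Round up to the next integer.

n₁ = (z_α + z_β)² · (σ₁² + σ₂²/r) / δ²
   = (1.645 + 1.282)² · (4.1² + 4.1²/0.5) / 0.7²
   = 8.5673 · (16.81 + 33.62) / 0.49
   = 8.5673 · 50.43 / 0.49
   = 881.74
Round up → n₁ = 882; n₂ = r·n₁ = 0.5 × 882 = 441.

n₁ = 882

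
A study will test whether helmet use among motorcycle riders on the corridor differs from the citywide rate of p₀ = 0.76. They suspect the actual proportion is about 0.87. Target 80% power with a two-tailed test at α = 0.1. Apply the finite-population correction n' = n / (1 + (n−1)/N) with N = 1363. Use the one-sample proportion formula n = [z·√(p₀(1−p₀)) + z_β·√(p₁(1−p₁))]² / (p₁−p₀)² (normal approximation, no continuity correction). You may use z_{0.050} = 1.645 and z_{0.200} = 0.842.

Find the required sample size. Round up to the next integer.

n = [z_{α/2}·√(p₀q₀) + z_β·√(p₁q₁)]² / (p₁ − p₀)²
  = [1.645·√(0.76·0.24) + 0.842·√(0.87·0.13)]² / (0.11)²
  = [1.645·0.4271 + 0.842·0.3363]² / 0.0121
  = [0.9857]² / 0.0121
  = 80.30
Finite-population correction (N = 1363): 80.30 / (1 + (80.30 − 1)/1363) = 75.89.
Round up → n = 76.

n = 76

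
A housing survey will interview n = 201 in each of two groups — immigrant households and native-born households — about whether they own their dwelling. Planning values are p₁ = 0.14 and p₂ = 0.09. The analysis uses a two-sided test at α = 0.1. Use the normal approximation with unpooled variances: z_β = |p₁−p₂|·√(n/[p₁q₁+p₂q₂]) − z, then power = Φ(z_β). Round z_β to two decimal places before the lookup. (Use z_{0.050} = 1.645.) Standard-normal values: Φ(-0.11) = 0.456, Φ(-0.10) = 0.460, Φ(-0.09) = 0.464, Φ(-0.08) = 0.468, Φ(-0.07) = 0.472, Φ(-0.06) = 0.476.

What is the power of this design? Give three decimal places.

Power ≈ 0.472

z_β = |p₁−p₂|·√(n/[p₁q₁+p₂q₂]) − z_{α/2}
    = 0.05 · √(201/0.2023) − 1.645
    = 0.05 · 31.5210 − 1.645
    = 1.5761 − 1.645 = -0.0689 → -0.07
Power = Φ(-0.07) = 0.472.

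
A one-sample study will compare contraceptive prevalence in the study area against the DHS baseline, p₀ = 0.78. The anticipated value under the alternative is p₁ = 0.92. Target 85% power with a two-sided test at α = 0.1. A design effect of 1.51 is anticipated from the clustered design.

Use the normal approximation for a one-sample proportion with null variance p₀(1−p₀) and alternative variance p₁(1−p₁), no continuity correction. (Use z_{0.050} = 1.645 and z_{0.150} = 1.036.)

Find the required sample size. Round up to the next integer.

n = [z_{α/2}·√(p₀q₀) + z_β·√(p₁q₁)]² / (p₁ − p₀)²
  = [1.645·√(0.78·0.22) + 1.036·√(0.92·0.08)]² / (0.14)²
  = [1.645·0.4142 + 1.036·0.2713]² / 0.0196
  = [0.9625]² / 0.0196
  = 47.27
Design effect: 1.51 × 47.27 = 71.37.
Round up → n = 72.

n = 72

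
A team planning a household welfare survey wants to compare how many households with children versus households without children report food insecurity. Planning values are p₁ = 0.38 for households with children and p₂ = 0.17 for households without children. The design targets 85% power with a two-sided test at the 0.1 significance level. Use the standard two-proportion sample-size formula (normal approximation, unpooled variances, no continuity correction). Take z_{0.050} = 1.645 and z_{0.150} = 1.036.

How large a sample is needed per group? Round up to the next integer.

n = 62 per group

n = (z_{α/2} + z_β)² · [p₁(1−p₁) + p₂(1−p₂)] / (p₁ − p₂)²
  = (1.645 + 1.036)² · (0.38·0.62 + 0.17·0.83) / (0.21)²
  = (2.681)² · (0.2356 + 0.1411) / 0.0441
  = 7.1878 · 0.3767 / 0.0441
  = 61.40
Round up → n = 62 per group.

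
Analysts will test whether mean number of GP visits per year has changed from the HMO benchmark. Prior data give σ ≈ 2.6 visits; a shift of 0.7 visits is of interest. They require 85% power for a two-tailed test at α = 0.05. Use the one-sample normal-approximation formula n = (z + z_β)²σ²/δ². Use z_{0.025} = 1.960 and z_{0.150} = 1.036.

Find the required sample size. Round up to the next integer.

n = (z_{α/2} + z_β)² · σ² / δ²
  = (1.960 + 1.036)² · 2.6² / 0.7²
  = 8.9760 · 6.76 / 0.49
  = 123.83
Round up → n = 124.

n = 124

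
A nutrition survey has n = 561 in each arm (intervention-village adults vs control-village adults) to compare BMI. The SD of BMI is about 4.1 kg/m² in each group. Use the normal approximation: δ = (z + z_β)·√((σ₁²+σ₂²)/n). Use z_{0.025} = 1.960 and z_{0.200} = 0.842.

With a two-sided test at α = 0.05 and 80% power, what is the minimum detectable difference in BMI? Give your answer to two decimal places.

δ = (z_{α/2} + z_β) · √((σ₁²+σ₂²)/n)
  = (1.960 + 0.842) · √(33.62/561)
  = 2.802 · √0.05993
  = 2.802 · 0.2448
  = 0.6859

Minimum detectable difference ≈ 0.69 kg/m²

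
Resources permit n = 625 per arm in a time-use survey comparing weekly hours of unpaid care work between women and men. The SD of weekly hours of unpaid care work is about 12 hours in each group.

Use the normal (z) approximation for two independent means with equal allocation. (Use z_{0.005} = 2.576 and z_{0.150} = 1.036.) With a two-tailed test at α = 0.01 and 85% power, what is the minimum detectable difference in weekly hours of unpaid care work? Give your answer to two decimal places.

Minimum detectable difference ≈ 2.45 hours

δ = (z_{α/2} + z_β) · √((σ₁²+σ₂²)/n)
  = (2.576 + 1.036) · √(288/625)
  = 3.612 · √0.4608
  = 3.612 · 0.6788
  = 2.4519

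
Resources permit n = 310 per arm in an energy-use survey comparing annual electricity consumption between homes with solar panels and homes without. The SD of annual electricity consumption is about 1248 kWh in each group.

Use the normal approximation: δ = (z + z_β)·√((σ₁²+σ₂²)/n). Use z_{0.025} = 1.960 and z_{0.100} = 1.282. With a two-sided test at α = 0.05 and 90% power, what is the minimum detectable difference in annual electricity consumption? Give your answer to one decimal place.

δ = (z_{α/2} + z_β) · √((σ₁²+σ₂²)/n)
  = (1.960 + 1.282) · √(3115008/310)
  = 3.242 · √10048.4
  = 3.242 · 100.2418
  = 324.9838

Minimum detectable difference ≈ 325.0 kWh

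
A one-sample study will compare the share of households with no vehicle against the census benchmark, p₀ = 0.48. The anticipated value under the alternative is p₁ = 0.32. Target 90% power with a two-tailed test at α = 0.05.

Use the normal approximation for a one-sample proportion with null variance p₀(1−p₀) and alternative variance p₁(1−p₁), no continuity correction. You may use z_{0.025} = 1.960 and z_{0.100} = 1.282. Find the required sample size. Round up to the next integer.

n = [z_{α/2}·√(p₀q₀) + z_β·√(p₁q₁)]² / (p₁ − p₀)²
  = [1.960·√(0.48·0.52) + 1.282·√(0.32·0.68)]² / (-0.16)²
  = [1.960·0.4996 + 1.282·0.4665]² / 0.0256
  = [1.5772]² / 0.0256
  = 97.18
Round up → n = 98.

n = 98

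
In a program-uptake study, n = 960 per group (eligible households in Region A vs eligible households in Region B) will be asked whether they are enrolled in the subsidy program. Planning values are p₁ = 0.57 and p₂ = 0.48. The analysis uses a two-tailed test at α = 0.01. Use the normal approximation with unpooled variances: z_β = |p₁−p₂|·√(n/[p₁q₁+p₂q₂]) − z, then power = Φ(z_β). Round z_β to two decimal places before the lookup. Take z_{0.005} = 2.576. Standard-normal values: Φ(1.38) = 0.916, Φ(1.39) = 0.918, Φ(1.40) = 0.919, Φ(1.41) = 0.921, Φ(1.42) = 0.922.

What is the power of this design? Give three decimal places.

Power ≈ 0.918

z_β = |p₁−p₂|·√(n/[p₁q₁+p₂q₂]) − z_{α/2}
    = 0.09 · √(960/0.4947) − 2.576
    = 0.09 · 44.0519 − 2.576
    = 3.9647 − 2.576 = 1.3887 → 1.39
Power = Φ(1.39) = 0.918.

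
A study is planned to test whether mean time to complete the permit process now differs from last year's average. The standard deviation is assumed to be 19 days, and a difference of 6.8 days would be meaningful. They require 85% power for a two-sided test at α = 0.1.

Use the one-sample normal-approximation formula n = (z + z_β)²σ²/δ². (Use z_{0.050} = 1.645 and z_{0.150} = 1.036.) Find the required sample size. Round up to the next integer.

n = (z_{α/2} + z_β)² · σ² / δ²
  = (1.645 + 1.036)² · 19² / 6.8²
  = 7.1878 · 361 / 46.24
  = 56.12
Round up → n = 57.

n = 57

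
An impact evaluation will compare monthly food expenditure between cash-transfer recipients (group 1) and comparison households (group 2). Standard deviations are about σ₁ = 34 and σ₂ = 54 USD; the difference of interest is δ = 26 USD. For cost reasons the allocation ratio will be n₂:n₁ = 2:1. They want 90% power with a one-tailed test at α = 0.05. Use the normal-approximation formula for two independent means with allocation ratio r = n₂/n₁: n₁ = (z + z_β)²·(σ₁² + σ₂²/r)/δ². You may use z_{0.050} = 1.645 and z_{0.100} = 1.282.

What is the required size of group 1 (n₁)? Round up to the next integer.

n₁ = (z_α + z_β)² · (σ₁² + σ₂²/r) / δ²
   = (1.645 + 1.282)² · (34² + 54²/2) / 26²
   = 8.5673 · (1156 + 1458) / 676
   = 8.5673 · 2614 / 676
   = 33.13
Round up → n₁ = 34; n₂ = r·n₁ = 2 × 34 = 68.

n₁ = 34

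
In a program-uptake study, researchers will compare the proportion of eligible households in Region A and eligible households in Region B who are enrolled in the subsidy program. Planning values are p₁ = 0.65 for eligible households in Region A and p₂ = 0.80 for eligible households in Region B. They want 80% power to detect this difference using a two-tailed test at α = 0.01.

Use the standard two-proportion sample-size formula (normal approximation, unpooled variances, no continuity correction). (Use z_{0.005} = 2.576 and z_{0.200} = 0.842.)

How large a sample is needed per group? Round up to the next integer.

n = 202 per group

n = (z_{α/2} + z_β)² · [p₁(1−p₁) + p₂(1−p₂)] / (p₁ − p₂)²
  = (2.576 + 0.842)² · (0.65·0.35 + 0.80·0.20) / (-0.15)²
  = (3.418)² · (0.2275 + 0.1600) / 0.0225
  = 11.6827 · 0.3875 / 0.0225
  = 201.20
Round up → n = 202 per group.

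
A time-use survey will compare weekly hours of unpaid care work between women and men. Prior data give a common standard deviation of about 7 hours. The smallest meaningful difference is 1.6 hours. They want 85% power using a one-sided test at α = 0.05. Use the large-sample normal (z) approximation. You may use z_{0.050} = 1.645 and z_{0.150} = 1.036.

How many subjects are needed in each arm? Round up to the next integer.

n = 276 per group

n = (z_α + z_β)² · (σ₁² + σ₂²) / δ²
  = (1.645 + 1.036)² · (2·7² = 98) / 1.6²
  = 7.1878 · 98 / 2.56
  = 275.16
Round up → n = 276 per group.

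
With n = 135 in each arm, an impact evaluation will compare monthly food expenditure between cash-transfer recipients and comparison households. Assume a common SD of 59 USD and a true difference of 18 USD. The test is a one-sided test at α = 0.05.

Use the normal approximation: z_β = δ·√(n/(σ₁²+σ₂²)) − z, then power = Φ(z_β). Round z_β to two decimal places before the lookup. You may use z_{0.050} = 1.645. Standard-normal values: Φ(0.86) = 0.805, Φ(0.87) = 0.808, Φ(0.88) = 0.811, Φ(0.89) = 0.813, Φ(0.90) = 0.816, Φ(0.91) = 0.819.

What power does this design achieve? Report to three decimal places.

Power ≈ 0.805

z_β = δ·√(n/(σ₁²+σ₂²)) − z_α
    = 18 · √(135/6962) − 1.645
    = 18 · 0.13925 − 1.645
    = 2.5065 − 1.645 = 0.8615 → 0.86
Power = Φ(0.86) = 0.805.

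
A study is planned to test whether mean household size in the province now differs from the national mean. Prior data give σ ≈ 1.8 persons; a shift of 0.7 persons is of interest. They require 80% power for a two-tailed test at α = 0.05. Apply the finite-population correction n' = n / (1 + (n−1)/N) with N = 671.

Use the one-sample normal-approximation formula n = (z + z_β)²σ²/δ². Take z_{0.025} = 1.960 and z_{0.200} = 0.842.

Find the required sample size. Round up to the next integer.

n = (z_{α/2} + z_β)² · σ² / δ²
  = (1.960 + 0.842)² · 1.8² / 0.7²
  = 7.8512 · 3.24 / 0.49
  = 51.91
Finite-population correction (N = 671): 51.91 / (1 + (51.91 − 1)/671) = 48.25.
Round up → n = 49.

n = 49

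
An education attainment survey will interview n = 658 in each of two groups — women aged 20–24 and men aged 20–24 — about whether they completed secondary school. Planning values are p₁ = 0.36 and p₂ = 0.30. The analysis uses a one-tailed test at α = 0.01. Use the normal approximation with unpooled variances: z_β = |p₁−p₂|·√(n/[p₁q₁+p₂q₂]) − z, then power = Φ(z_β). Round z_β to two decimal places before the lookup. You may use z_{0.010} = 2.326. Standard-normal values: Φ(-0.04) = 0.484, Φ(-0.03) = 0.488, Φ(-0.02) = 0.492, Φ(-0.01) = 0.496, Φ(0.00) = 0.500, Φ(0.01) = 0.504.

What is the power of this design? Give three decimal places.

Power ≈ 0.496

z_β = |p₁−p₂|·√(n/[p₁q₁+p₂q₂]) − z_α
    = 0.06 · √(658/0.4404) − 2.326
    = 0.06 · 38.6535 − 2.326
    = 2.3192 − 2.326 = -0.0068 → -0.01
Power = Φ(-0.01) = 0.496.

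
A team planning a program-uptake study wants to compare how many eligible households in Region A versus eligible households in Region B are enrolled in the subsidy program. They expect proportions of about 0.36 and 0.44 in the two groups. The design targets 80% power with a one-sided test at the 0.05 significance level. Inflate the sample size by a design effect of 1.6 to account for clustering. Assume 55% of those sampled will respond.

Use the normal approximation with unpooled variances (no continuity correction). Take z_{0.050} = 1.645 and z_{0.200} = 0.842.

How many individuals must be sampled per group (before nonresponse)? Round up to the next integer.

n = 1341 per group

n = (z_α + z_β)² · [p₁(1−p₁) + p₂(1−p₂)] / (p₁ − p₂)²
  = (1.645 + 0.842)² · (0.36·0.64 + 0.44·0.56) / (-0.08)²
  = (2.487)² · (0.2304 + 0.2464) / 0.0064
  = 6.1852 · 0.4768 / 0.0064
  = 460.80
Design effect: 1.6 × 460.80 = 737.27.
Adjust for 55% response: 737.27 / 0.55 = 1340.49.
Round up → n = 1341 per group.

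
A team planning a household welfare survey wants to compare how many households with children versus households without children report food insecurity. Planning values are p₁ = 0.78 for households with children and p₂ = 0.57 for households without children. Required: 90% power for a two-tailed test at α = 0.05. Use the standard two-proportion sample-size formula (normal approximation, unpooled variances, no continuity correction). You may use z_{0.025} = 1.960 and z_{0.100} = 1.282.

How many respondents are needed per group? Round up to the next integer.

n = 100 per group

n = (z_{α/2} + z_β)² · [p₁(1−p₁) + p₂(1−p₂)] / (p₁ − p₂)²
  = (1.960 + 1.282)² · (0.78·0.22 + 0.57·0.43) / (0.21)²
  = (3.242)² · (0.1716 + 0.2451) / 0.0441
  = 10.5106 · 0.4167 / 0.0441
  = 99.31
Round up → n = 100 per group.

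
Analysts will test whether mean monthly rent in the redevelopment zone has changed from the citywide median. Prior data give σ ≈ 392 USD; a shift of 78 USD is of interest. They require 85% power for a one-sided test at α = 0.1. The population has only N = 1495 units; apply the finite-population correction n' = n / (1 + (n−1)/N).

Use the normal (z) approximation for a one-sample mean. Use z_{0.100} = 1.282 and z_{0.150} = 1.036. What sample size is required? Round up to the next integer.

n = (z_α + z_β)² · σ² / δ²
  = (1.282 + 1.036)² · 392² / 78²
  = 5.3731 · 153664 / 6084
  = 135.71
Finite-population correction (N = 1495): 135.71 / (1 + (135.71 − 1)/1495) = 124.49.
Round up → n = 125.

n = 125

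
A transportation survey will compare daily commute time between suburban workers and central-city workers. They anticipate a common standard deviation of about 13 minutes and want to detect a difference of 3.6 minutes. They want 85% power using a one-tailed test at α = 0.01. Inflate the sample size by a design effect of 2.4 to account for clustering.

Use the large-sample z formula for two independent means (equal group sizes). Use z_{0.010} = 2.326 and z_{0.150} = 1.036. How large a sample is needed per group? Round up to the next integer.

n = (z_α + z_β)² · (σ₁² + σ₂²) / δ²
  = (2.326 + 1.036)² · (2·13² = 338) / 3.6²
  = 11.3030 · 338 / 12.96
  = 294.79
Design effect: 2.4 × 294.79 = 707.49.
Round up → n = 708 per group.

n = 708 per group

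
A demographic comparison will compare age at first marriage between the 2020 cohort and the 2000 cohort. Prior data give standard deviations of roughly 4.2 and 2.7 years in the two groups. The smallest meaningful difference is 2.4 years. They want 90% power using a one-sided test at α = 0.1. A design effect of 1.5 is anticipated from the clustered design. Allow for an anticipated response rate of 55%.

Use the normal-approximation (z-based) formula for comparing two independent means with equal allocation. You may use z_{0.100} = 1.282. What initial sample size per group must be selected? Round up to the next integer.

n = (z_α + z_β)² · (σ₁² + σ₂²) / δ²
  = (1.282 + 1.282)² · (4.2² + 2.7² = 24.93) / 2.4²
  = 6.5741 · 24.93 / 5.76
  = 28.45
Design effect: 1.5 × 28.45 = 42.68.
Adjust for 55% response: 42.68 / 0.55 = 77.60.
Round up → n = 78 per group.

n = 78 per group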